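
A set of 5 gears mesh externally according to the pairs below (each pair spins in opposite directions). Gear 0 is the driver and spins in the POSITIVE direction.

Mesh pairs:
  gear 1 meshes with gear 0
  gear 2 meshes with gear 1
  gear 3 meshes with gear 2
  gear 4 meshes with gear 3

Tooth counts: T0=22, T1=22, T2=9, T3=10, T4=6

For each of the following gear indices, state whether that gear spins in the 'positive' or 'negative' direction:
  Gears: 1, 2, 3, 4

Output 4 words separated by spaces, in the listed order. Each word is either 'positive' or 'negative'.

Answer: negative positive negative positive

Derivation:
Gear 0 (driver): positive (depth 0)
  gear 1: meshes with gear 0 -> depth 1 -> negative (opposite of gear 0)
  gear 2: meshes with gear 1 -> depth 2 -> positive (opposite of gear 1)
  gear 3: meshes with gear 2 -> depth 3 -> negative (opposite of gear 2)
  gear 4: meshes with gear 3 -> depth 4 -> positive (opposite of gear 3)
Queried indices 1, 2, 3, 4 -> negative, positive, negative, positive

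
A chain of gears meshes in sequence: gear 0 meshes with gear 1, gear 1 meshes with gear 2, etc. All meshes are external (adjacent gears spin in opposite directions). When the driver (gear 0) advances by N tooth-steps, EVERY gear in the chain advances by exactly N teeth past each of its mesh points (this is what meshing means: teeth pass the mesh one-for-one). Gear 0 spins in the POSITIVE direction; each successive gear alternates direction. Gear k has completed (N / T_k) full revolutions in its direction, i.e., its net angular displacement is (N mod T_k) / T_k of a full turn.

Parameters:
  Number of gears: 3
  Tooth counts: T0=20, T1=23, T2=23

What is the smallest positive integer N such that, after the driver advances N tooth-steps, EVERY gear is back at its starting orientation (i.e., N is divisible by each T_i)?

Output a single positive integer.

Answer: 460

Derivation:
Gear k returns to start when N is a multiple of T_k.
All gears at start simultaneously when N is a common multiple of [20, 23, 23]; the smallest such N is lcm(20, 23, 23).
Start: lcm = T0 = 20
Fold in T1=23: gcd(20, 23) = 1; lcm(20, 23) = 20 * 23 / 1 = 460 / 1 = 460
Fold in T2=23: gcd(460, 23) = 23; lcm(460, 23) = 460 * 23 / 23 = 10580 / 23 = 460
Full cycle length = 460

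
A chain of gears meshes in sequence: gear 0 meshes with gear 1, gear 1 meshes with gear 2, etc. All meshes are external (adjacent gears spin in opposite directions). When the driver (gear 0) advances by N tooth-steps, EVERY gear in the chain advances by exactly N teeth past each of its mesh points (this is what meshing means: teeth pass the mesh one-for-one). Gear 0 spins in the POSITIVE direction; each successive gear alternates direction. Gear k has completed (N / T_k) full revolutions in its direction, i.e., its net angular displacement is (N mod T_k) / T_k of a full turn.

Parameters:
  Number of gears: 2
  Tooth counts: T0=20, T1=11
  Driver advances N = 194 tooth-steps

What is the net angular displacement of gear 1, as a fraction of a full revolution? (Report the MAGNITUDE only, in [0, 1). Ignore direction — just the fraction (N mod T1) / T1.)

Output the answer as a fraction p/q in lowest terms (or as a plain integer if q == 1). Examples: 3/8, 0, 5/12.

Answer: 7/11

Derivation:
Chain of 2 gears, tooth counts: [20, 11]
  gear 0: T0=20, direction=positive, advance = 194 mod 20 = 14 teeth = 14/20 turn
  gear 1: T1=11, direction=negative, advance = 194 mod 11 = 7 teeth = 7/11 turn
Gear 1: 194 mod 11 = 7
Fraction = 7 / 11 = 7/11 (gcd(7,11)=1) = 7/11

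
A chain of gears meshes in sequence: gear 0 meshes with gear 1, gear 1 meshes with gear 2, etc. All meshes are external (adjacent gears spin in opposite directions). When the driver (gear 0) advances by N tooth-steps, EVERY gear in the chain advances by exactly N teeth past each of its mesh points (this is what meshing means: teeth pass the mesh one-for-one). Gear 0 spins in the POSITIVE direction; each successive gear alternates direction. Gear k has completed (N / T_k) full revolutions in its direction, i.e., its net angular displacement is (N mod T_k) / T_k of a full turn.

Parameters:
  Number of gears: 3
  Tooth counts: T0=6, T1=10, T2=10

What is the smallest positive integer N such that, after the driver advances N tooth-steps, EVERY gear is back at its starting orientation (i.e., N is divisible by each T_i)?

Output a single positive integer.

Gear k returns to start when N is a multiple of T_k.
All gears at start simultaneously when N is a common multiple of [6, 10, 10]; the smallest such N is lcm(6, 10, 10).
Start: lcm = T0 = 6
Fold in T1=10: gcd(6, 10) = 2; lcm(6, 10) = 6 * 10 / 2 = 60 / 2 = 30
Fold in T2=10: gcd(30, 10) = 10; lcm(30, 10) = 30 * 10 / 10 = 300 / 10 = 30
Full cycle length = 30

Answer: 30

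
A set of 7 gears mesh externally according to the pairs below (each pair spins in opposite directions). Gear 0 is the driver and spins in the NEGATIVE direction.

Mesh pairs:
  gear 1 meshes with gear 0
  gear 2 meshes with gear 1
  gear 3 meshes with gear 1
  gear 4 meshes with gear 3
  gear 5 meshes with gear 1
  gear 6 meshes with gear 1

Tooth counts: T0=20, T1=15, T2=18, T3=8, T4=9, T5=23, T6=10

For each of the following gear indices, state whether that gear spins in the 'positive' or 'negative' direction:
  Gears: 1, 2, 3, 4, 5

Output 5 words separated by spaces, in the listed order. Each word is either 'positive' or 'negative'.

Gear 0 (driver): negative (depth 0)
  gear 1: meshes with gear 0 -> depth 1 -> positive (opposite of gear 0)
  gear 2: meshes with gear 1 -> depth 2 -> negative (opposite of gear 1)
  gear 3: meshes with gear 1 -> depth 2 -> negative (opposite of gear 1)
  gear 4: meshes with gear 3 -> depth 3 -> positive (opposite of gear 3)
  gear 5: meshes with gear 1 -> depth 2 -> negative (opposite of gear 1)
  gear 6: meshes with gear 1 -> depth 2 -> negative (opposite of gear 1)
Queried indices 1, 2, 3, 4, 5 -> positive, negative, negative, positive, negative

Answer: positive negative negative positive negative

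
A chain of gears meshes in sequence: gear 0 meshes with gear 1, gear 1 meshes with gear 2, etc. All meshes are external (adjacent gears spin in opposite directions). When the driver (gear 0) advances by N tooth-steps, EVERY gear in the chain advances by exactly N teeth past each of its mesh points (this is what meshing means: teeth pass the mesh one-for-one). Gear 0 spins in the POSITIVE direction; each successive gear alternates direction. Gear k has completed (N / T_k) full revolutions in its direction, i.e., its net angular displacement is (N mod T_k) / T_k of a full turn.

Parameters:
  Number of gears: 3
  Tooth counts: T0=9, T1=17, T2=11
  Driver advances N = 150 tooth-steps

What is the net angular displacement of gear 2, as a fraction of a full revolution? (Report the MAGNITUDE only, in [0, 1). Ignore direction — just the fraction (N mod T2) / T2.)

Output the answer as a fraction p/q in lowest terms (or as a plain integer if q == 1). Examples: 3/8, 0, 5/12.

Answer: 7/11

Derivation:
Chain of 3 gears, tooth counts: [9, 17, 11]
  gear 0: T0=9, direction=positive, advance = 150 mod 9 = 6 teeth = 6/9 turn
  gear 1: T1=17, direction=negative, advance = 150 mod 17 = 14 teeth = 14/17 turn
  gear 2: T2=11, direction=positive, advance = 150 mod 11 = 7 teeth = 7/11 turn
Gear 2: 150 mod 11 = 7
Fraction = 7 / 11 = 7/11 (gcd(7,11)=1) = 7/11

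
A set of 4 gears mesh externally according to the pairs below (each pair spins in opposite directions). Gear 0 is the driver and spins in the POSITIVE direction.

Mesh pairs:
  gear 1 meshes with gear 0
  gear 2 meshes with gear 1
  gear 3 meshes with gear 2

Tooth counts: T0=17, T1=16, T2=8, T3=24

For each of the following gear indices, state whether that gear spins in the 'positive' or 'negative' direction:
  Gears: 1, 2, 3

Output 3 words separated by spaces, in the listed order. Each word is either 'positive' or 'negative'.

Gear 0 (driver): positive (depth 0)
  gear 1: meshes with gear 0 -> depth 1 -> negative (opposite of gear 0)
  gear 2: meshes with gear 1 -> depth 2 -> positive (opposite of gear 1)
  gear 3: meshes with gear 2 -> depth 3 -> negative (opposite of gear 2)
Queried indices 1, 2, 3 -> negative, positive, negative

Answer: negative positive negative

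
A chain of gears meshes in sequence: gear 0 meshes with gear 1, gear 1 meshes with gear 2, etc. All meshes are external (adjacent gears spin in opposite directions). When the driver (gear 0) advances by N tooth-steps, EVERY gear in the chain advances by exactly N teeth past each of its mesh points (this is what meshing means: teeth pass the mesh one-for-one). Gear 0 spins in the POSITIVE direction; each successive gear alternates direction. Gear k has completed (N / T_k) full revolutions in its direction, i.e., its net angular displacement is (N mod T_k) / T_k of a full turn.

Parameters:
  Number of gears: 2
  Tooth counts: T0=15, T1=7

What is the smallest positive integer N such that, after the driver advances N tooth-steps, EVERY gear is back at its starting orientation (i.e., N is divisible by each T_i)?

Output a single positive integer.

Answer: 105

Derivation:
Gear k returns to start when N is a multiple of T_k.
All gears at start simultaneously when N is a common multiple of [15, 7]; the smallest such N is lcm(15, 7).
Start: lcm = T0 = 15
Fold in T1=7: gcd(15, 7) = 1; lcm(15, 7) = 15 * 7 / 1 = 105 / 1 = 105
Full cycle length = 105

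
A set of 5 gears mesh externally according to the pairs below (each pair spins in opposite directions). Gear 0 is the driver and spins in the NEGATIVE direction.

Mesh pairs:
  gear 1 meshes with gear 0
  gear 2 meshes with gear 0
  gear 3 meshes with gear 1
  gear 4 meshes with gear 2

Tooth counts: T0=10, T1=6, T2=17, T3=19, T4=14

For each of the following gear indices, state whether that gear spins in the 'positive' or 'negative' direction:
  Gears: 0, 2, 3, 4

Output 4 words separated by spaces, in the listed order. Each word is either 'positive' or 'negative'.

Answer: negative positive negative negative

Derivation:
Gear 0 (driver): negative (depth 0)
  gear 1: meshes with gear 0 -> depth 1 -> positive (opposite of gear 0)
  gear 2: meshes with gear 0 -> depth 1 -> positive (opposite of gear 0)
  gear 3: meshes with gear 1 -> depth 2 -> negative (opposite of gear 1)
  gear 4: meshes with gear 2 -> depth 2 -> negative (opposite of gear 2)
Queried indices 0, 2, 3, 4 -> negative, positive, negative, negative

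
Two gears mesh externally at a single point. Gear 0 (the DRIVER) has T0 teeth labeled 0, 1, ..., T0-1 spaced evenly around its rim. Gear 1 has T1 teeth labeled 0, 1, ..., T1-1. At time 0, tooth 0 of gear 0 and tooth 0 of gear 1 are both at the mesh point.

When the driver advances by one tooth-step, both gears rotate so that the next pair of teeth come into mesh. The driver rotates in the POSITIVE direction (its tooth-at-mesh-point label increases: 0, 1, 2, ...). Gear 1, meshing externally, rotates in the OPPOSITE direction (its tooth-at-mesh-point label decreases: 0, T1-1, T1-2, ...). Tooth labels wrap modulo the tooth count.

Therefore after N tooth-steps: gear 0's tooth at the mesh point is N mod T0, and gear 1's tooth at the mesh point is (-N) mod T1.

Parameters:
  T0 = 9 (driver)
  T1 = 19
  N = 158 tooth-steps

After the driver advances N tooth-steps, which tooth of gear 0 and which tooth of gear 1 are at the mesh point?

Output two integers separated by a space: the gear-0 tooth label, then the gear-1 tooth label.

Gear 0 (driver, T0=9): tooth at mesh = N mod T0
  158 = 17 * 9 + 5, so 158 mod 9 = 5
  gear 0 tooth = 5
Gear 1 (driven, T1=19): tooth at mesh = (-N) mod T1
  158 = 8 * 19 + 6, so 158 mod 19 = 6
  (-158) mod 19 = (-6) mod 19 = 19 - 6 = 13
Mesh after 158 steps: gear-0 tooth 5 meets gear-1 tooth 13

Answer: 5 13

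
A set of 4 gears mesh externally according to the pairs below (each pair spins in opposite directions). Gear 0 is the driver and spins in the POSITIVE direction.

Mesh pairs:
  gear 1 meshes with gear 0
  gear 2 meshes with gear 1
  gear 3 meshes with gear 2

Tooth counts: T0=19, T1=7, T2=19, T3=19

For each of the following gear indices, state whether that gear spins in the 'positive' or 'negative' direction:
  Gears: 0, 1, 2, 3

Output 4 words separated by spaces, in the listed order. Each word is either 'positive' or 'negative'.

Gear 0 (driver): positive (depth 0)
  gear 1: meshes with gear 0 -> depth 1 -> negative (opposite of gear 0)
  gear 2: meshes with gear 1 -> depth 2 -> positive (opposite of gear 1)
  gear 3: meshes with gear 2 -> depth 3 -> negative (opposite of gear 2)
Queried indices 0, 1, 2, 3 -> positive, negative, positive, negative

Answer: positive negative positive negative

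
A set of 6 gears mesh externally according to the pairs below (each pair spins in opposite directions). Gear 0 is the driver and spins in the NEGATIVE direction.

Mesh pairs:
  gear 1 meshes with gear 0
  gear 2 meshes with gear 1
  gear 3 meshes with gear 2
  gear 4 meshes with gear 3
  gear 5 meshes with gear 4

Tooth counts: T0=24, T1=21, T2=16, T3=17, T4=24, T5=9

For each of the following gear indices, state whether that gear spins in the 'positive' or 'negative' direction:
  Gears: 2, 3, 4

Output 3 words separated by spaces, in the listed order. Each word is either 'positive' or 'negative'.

Answer: negative positive negative

Derivation:
Gear 0 (driver): negative (depth 0)
  gear 1: meshes with gear 0 -> depth 1 -> positive (opposite of gear 0)
  gear 2: meshes with gear 1 -> depth 2 -> negative (opposite of gear 1)
  gear 3: meshes with gear 2 -> depth 3 -> positive (opposite of gear 2)
  gear 4: meshes with gear 3 -> depth 4 -> negative (opposite of gear 3)
  gear 5: meshes with gear 4 -> depth 5 -> positive (opposite of gear 4)
Queried indices 2, 3, 4 -> negative, positive, negative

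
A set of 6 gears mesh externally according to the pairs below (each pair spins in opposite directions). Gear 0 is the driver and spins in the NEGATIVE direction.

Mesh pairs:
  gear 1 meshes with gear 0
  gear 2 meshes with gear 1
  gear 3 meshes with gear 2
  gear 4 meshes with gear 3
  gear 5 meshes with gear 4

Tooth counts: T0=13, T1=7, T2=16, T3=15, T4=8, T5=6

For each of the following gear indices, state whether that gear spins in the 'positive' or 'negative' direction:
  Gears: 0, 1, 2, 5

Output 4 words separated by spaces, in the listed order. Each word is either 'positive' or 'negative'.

Answer: negative positive negative positive

Derivation:
Gear 0 (driver): negative (depth 0)
  gear 1: meshes with gear 0 -> depth 1 -> positive (opposite of gear 0)
  gear 2: meshes with gear 1 -> depth 2 -> negative (opposite of gear 1)
  gear 3: meshes with gear 2 -> depth 3 -> positive (opposite of gear 2)
  gear 4: meshes with gear 3 -> depth 4 -> negative (opposite of gear 3)
  gear 5: meshes with gear 4 -> depth 5 -> positive (opposite of gear 4)
Queried indices 0, 1, 2, 5 -> negative, positive, negative, positive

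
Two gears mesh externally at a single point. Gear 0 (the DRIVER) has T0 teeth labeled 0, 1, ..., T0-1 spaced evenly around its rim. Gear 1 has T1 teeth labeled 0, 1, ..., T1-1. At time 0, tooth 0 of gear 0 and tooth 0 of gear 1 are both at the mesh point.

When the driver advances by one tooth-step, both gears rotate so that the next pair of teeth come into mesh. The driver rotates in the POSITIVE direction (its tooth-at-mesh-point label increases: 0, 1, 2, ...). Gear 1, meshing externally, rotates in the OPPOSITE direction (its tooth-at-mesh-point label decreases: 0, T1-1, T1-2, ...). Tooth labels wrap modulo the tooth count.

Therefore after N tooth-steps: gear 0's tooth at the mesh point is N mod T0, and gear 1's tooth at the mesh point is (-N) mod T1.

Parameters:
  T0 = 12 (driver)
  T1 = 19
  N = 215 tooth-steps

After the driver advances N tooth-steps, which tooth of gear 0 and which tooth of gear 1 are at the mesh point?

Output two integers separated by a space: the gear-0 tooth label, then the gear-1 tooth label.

Answer: 11 13

Derivation:
Gear 0 (driver, T0=12): tooth at mesh = N mod T0
  215 = 17 * 12 + 11, so 215 mod 12 = 11
  gear 0 tooth = 11
Gear 1 (driven, T1=19): tooth at mesh = (-N) mod T1
  215 = 11 * 19 + 6, so 215 mod 19 = 6
  (-215) mod 19 = (-6) mod 19 = 19 - 6 = 13
Mesh after 215 steps: gear-0 tooth 11 meets gear-1 tooth 13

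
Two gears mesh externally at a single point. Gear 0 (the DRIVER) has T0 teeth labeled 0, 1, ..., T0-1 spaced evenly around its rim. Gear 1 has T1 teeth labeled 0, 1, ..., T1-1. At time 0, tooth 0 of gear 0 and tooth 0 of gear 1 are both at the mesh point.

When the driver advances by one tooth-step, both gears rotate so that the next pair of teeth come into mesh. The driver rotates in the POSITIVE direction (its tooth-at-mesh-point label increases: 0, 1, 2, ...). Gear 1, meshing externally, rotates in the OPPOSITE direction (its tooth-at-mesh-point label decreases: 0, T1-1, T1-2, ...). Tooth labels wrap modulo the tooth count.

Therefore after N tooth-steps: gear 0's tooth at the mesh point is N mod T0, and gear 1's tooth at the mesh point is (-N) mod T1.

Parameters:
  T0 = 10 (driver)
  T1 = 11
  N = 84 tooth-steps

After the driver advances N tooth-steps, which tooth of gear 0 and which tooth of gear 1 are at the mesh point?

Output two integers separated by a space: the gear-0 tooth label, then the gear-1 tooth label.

Gear 0 (driver, T0=10): tooth at mesh = N mod T0
  84 = 8 * 10 + 4, so 84 mod 10 = 4
  gear 0 tooth = 4
Gear 1 (driven, T1=11): tooth at mesh = (-N) mod T1
  84 = 7 * 11 + 7, so 84 mod 11 = 7
  (-84) mod 11 = (-7) mod 11 = 11 - 7 = 4
Mesh after 84 steps: gear-0 tooth 4 meets gear-1 tooth 4

Answer: 4 4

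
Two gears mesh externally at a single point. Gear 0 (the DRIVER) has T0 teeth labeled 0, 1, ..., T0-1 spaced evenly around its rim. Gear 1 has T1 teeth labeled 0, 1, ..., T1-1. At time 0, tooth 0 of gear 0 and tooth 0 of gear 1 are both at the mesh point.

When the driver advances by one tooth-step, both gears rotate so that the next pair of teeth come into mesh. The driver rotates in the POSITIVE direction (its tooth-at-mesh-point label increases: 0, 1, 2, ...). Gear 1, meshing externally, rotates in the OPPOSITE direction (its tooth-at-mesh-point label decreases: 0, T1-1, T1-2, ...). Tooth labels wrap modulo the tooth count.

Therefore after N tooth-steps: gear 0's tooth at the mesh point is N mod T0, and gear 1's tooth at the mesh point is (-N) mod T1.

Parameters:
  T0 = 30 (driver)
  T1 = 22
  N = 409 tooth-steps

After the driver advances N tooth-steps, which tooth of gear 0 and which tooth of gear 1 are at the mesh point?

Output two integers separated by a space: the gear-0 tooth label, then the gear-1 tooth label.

Gear 0 (driver, T0=30): tooth at mesh = N mod T0
  409 = 13 * 30 + 19, so 409 mod 30 = 19
  gear 0 tooth = 19
Gear 1 (driven, T1=22): tooth at mesh = (-N) mod T1
  409 = 18 * 22 + 13, so 409 mod 22 = 13
  (-409) mod 22 = (-13) mod 22 = 22 - 13 = 9
Mesh after 409 steps: gear-0 tooth 19 meets gear-1 tooth 9

Answer: 19 9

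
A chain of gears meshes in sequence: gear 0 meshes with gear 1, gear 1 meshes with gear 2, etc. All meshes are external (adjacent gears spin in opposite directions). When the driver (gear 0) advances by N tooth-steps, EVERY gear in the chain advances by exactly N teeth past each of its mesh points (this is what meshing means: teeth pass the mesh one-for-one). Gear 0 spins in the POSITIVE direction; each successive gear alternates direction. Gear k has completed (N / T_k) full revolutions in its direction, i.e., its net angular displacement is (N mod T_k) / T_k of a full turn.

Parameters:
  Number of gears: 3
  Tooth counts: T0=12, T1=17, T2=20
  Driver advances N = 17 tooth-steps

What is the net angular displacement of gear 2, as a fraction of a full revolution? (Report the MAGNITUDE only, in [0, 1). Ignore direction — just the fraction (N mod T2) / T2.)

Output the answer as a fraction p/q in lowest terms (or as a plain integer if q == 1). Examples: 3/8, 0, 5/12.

Chain of 3 gears, tooth counts: [12, 17, 20]
  gear 0: T0=12, direction=positive, advance = 17 mod 12 = 5 teeth = 5/12 turn
  gear 1: T1=17, direction=negative, advance = 17 mod 17 = 0 teeth = 0/17 turn
  gear 2: T2=20, direction=positive, advance = 17 mod 20 = 17 teeth = 17/20 turn
Gear 2: 17 mod 20 = 17
Fraction = 17 / 20 = 17/20 (gcd(17,20)=1) = 17/20

Answer: 17/20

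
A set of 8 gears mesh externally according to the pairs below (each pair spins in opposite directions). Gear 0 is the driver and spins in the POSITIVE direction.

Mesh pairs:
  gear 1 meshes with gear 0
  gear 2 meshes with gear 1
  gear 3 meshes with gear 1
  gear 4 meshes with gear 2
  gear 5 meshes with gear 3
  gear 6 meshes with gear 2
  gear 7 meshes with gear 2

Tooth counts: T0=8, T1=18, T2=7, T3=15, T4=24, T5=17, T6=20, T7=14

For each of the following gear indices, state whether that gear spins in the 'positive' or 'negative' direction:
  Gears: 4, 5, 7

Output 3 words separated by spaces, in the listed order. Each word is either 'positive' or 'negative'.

Answer: negative negative negative

Derivation:
Gear 0 (driver): positive (depth 0)
  gear 1: meshes with gear 0 -> depth 1 -> negative (opposite of gear 0)
  gear 2: meshes with gear 1 -> depth 2 -> positive (opposite of gear 1)
  gear 3: meshes with gear 1 -> depth 2 -> positive (opposite of gear 1)
  gear 4: meshes with gear 2 -> depth 3 -> negative (opposite of gear 2)
  gear 5: meshes with gear 3 -> depth 3 -> negative (opposite of gear 3)
  gear 6: meshes with gear 2 -> depth 3 -> negative (opposite of gear 2)
  gear 7: meshes with gear 2 -> depth 3 -> negative (opposite of gear 2)
Queried indices 4, 5, 7 -> negative, negative, negative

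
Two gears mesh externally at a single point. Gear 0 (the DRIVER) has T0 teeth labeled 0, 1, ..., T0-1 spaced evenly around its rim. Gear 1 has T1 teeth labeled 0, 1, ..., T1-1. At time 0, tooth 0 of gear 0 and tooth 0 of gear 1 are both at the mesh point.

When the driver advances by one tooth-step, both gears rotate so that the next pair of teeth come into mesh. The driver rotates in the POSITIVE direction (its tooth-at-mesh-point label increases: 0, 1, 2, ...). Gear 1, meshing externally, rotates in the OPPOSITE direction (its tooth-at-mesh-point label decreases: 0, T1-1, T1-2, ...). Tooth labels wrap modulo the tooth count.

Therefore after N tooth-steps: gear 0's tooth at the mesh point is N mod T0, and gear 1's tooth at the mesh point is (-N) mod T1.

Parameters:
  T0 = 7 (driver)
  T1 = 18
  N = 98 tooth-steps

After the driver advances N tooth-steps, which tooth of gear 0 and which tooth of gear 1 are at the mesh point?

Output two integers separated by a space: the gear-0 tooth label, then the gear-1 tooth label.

Gear 0 (driver, T0=7): tooth at mesh = N mod T0
  98 = 14 * 7 + 0, so 98 mod 7 = 0
  gear 0 tooth = 0
Gear 1 (driven, T1=18): tooth at mesh = (-N) mod T1
  98 = 5 * 18 + 8, so 98 mod 18 = 8
  (-98) mod 18 = (-8) mod 18 = 18 - 8 = 10
Mesh after 98 steps: gear-0 tooth 0 meets gear-1 tooth 10

Answer: 0 10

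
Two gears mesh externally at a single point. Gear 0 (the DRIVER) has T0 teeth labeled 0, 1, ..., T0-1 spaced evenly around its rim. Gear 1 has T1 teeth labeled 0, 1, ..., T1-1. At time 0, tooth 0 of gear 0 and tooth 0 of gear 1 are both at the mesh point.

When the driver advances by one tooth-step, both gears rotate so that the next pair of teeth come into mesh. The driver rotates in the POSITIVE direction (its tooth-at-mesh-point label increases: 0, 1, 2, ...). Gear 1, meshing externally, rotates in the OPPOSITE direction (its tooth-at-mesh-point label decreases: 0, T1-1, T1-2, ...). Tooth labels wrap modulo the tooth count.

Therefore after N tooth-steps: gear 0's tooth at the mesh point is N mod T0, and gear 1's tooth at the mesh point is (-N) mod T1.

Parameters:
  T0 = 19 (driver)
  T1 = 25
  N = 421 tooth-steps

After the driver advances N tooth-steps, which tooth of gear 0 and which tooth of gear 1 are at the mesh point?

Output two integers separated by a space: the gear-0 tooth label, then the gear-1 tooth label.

Answer: 3 4

Derivation:
Gear 0 (driver, T0=19): tooth at mesh = N mod T0
  421 = 22 * 19 + 3, so 421 mod 19 = 3
  gear 0 tooth = 3
Gear 1 (driven, T1=25): tooth at mesh = (-N) mod T1
  421 = 16 * 25 + 21, so 421 mod 25 = 21
  (-421) mod 25 = (-21) mod 25 = 25 - 21 = 4
Mesh after 421 steps: gear-0 tooth 3 meets gear-1 tooth 4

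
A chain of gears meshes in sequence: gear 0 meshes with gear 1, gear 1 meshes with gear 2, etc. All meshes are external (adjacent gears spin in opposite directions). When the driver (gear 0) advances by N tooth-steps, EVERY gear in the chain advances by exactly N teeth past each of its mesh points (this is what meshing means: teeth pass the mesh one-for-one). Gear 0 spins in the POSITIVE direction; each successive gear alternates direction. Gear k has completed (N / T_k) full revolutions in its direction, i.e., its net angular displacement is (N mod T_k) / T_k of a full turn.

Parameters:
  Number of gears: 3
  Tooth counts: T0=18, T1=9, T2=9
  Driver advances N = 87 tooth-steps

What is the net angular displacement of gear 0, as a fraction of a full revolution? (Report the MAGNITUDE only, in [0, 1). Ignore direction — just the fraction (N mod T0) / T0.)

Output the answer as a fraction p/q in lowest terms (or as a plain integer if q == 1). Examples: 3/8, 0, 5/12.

Chain of 3 gears, tooth counts: [18, 9, 9]
  gear 0: T0=18, direction=positive, advance = 87 mod 18 = 15 teeth = 15/18 turn
  gear 1: T1=9, direction=negative, advance = 87 mod 9 = 6 teeth = 6/9 turn
  gear 2: T2=9, direction=positive, advance = 87 mod 9 = 6 teeth = 6/9 turn
Gear 0: 87 mod 18 = 15
Fraction = 15 / 18 = 5/6 (gcd(15,18)=3) = 5/6

Answer: 5/6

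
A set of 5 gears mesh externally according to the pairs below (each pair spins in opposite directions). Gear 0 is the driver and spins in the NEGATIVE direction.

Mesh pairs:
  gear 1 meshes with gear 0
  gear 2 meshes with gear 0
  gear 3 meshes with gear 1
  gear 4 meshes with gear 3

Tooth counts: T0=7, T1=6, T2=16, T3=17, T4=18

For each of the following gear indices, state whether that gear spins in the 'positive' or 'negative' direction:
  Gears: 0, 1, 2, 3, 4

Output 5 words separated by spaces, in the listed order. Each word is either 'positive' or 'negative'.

Gear 0 (driver): negative (depth 0)
  gear 1: meshes with gear 0 -> depth 1 -> positive (opposite of gear 0)
  gear 2: meshes with gear 0 -> depth 1 -> positive (opposite of gear 0)
  gear 3: meshes with gear 1 -> depth 2 -> negative (opposite of gear 1)
  gear 4: meshes with gear 3 -> depth 3 -> positive (opposite of gear 3)
Queried indices 0, 1, 2, 3, 4 -> negative, positive, positive, negative, positive

Answer: negative positive positive negative positive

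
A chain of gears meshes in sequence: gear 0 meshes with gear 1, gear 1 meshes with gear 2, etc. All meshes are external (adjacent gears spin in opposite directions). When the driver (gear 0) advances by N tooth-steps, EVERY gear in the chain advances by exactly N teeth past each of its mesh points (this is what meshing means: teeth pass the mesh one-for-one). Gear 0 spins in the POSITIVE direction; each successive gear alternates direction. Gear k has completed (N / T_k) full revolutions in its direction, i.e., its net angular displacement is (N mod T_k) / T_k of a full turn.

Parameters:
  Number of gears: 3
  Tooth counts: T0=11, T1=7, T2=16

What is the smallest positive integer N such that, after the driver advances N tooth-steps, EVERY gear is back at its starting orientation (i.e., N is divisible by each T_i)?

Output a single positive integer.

Answer: 1232

Derivation:
Gear k returns to start when N is a multiple of T_k.
All gears at start simultaneously when N is a common multiple of [11, 7, 16]; the smallest such N is lcm(11, 7, 16).
Start: lcm = T0 = 11
Fold in T1=7: gcd(11, 7) = 1; lcm(11, 7) = 11 * 7 / 1 = 77 / 1 = 77
Fold in T2=16: gcd(77, 16) = 1; lcm(77, 16) = 77 * 16 / 1 = 1232 / 1 = 1232
Full cycle length = 1232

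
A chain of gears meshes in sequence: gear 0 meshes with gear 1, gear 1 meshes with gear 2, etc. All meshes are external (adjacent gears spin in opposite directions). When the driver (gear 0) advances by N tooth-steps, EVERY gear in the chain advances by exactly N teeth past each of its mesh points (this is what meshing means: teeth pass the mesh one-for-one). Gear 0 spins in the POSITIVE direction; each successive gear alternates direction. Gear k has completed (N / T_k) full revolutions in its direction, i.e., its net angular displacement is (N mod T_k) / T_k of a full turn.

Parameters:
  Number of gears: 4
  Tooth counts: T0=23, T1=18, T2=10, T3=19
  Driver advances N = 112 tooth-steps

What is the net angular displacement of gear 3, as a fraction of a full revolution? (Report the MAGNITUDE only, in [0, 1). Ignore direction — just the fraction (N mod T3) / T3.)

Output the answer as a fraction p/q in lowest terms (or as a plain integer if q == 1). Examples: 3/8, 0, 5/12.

Answer: 17/19

Derivation:
Chain of 4 gears, tooth counts: [23, 18, 10, 19]
  gear 0: T0=23, direction=positive, advance = 112 mod 23 = 20 teeth = 20/23 turn
  gear 1: T1=18, direction=negative, advance = 112 mod 18 = 4 teeth = 4/18 turn
  gear 2: T2=10, direction=positive, advance = 112 mod 10 = 2 teeth = 2/10 turn
  gear 3: T3=19, direction=negative, advance = 112 mod 19 = 17 teeth = 17/19 turn
Gear 3: 112 mod 19 = 17
Fraction = 17 / 19 = 17/19 (gcd(17,19)=1) = 17/19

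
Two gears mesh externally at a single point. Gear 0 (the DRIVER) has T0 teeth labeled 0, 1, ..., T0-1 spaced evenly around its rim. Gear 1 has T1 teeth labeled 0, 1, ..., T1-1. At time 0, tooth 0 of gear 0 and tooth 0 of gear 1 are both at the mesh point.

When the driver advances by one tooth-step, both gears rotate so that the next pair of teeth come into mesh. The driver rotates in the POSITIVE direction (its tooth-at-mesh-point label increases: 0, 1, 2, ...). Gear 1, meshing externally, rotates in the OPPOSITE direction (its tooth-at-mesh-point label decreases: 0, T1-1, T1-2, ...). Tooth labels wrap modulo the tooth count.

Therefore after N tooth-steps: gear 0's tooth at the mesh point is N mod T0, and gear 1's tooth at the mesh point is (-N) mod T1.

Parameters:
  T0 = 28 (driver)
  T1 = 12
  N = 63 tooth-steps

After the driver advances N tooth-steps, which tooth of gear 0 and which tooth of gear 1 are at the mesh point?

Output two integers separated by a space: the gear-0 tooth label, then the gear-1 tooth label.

Answer: 7 9

Derivation:
Gear 0 (driver, T0=28): tooth at mesh = N mod T0
  63 = 2 * 28 + 7, so 63 mod 28 = 7
  gear 0 tooth = 7
Gear 1 (driven, T1=12): tooth at mesh = (-N) mod T1
  63 = 5 * 12 + 3, so 63 mod 12 = 3
  (-63) mod 12 = (-3) mod 12 = 12 - 3 = 9
Mesh after 63 steps: gear-0 tooth 7 meets gear-1 tooth 9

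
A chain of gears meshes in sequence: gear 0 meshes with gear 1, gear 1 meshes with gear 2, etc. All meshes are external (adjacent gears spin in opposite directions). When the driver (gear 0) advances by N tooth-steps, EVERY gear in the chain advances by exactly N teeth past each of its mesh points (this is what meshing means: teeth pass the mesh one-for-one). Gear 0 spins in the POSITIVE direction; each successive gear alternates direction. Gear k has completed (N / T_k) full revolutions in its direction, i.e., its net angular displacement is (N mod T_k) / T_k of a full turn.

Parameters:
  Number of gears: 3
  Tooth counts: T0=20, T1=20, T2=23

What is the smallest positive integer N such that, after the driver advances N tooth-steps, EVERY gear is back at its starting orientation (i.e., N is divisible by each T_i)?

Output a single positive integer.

Gear k returns to start when N is a multiple of T_k.
All gears at start simultaneously when N is a common multiple of [20, 20, 23]; the smallest such N is lcm(20, 20, 23).
Start: lcm = T0 = 20
Fold in T1=20: gcd(20, 20) = 20; lcm(20, 20) = 20 * 20 / 20 = 400 / 20 = 20
Fold in T2=23: gcd(20, 23) = 1; lcm(20, 23) = 20 * 23 / 1 = 460 / 1 = 460
Full cycle length = 460

Answer: 460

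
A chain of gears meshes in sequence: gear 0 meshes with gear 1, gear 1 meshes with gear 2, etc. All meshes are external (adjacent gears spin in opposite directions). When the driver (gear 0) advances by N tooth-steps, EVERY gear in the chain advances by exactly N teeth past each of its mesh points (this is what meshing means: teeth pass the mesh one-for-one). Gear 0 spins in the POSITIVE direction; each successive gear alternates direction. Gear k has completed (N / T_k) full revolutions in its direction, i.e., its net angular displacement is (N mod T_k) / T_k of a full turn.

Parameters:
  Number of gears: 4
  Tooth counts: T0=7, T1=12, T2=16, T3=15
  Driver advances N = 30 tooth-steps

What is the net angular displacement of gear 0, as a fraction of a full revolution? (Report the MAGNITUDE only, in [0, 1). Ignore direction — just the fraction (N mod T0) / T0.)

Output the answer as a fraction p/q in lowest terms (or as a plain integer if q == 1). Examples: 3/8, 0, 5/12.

Answer: 2/7

Derivation:
Chain of 4 gears, tooth counts: [7, 12, 16, 15]
  gear 0: T0=7, direction=positive, advance = 30 mod 7 = 2 teeth = 2/7 turn
  gear 1: T1=12, direction=negative, advance = 30 mod 12 = 6 teeth = 6/12 turn
  gear 2: T2=16, direction=positive, advance = 30 mod 16 = 14 teeth = 14/16 turn
  gear 3: T3=15, direction=negative, advance = 30 mod 15 = 0 teeth = 0/15 turn
Gear 0: 30 mod 7 = 2
Fraction = 2 / 7 = 2/7 (gcd(2,7)=1) = 2/7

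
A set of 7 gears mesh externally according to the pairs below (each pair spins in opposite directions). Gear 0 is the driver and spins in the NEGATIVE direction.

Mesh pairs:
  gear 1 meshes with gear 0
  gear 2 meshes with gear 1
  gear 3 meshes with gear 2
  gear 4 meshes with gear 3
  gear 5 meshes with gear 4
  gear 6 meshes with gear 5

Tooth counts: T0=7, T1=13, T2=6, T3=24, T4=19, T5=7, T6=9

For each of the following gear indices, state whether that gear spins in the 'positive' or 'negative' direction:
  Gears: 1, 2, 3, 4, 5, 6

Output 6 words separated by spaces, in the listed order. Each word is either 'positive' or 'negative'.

Answer: positive negative positive negative positive negative

Derivation:
Gear 0 (driver): negative (depth 0)
  gear 1: meshes with gear 0 -> depth 1 -> positive (opposite of gear 0)
  gear 2: meshes with gear 1 -> depth 2 -> negative (opposite of gear 1)
  gear 3: meshes with gear 2 -> depth 3 -> positive (opposite of gear 2)
  gear 4: meshes with gear 3 -> depth 4 -> negative (opposite of gear 3)
  gear 5: meshes with gear 4 -> depth 5 -> positive (opposite of gear 4)
  gear 6: meshes with gear 5 -> depth 6 -> negative (opposite of gear 5)
Queried indices 1, 2, 3, 4, 5, 6 -> positive, negative, positive, negative, positive, negative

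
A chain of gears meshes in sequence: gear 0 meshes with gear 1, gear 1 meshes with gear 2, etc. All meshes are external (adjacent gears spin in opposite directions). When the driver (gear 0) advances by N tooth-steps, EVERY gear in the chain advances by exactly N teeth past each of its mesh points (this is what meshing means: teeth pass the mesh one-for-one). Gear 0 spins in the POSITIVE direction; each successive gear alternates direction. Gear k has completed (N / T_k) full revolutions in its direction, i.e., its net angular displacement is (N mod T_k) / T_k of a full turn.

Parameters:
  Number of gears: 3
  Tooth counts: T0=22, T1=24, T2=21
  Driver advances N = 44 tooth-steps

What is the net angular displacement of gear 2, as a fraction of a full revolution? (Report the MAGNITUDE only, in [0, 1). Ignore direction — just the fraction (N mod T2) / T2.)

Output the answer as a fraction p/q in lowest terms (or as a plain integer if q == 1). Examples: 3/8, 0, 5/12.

Answer: 2/21

Derivation:
Chain of 3 gears, tooth counts: [22, 24, 21]
  gear 0: T0=22, direction=positive, advance = 44 mod 22 = 0 teeth = 0/22 turn
  gear 1: T1=24, direction=negative, advance = 44 mod 24 = 20 teeth = 20/24 turn
  gear 2: T2=21, direction=positive, advance = 44 mod 21 = 2 teeth = 2/21 turn
Gear 2: 44 mod 21 = 2
Fraction = 2 / 21 = 2/21 (gcd(2,21)=1) = 2/21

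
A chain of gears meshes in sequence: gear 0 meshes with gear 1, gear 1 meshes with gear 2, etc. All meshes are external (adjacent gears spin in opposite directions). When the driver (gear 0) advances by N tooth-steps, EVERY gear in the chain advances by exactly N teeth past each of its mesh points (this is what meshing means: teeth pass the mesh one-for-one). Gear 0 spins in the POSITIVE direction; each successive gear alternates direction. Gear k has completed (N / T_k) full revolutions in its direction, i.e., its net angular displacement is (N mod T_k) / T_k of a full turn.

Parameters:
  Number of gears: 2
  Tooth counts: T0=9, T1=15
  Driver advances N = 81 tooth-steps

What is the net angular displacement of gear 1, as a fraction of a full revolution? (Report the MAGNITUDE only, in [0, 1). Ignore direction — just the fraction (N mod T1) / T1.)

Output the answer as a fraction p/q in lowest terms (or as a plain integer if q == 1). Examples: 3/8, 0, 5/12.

Answer: 2/5

Derivation:
Chain of 2 gears, tooth counts: [9, 15]
  gear 0: T0=9, direction=positive, advance = 81 mod 9 = 0 teeth = 0/9 turn
  gear 1: T1=15, direction=negative, advance = 81 mod 15 = 6 teeth = 6/15 turn
Gear 1: 81 mod 15 = 6
Fraction = 6 / 15 = 2/5 (gcd(6,15)=3) = 2/5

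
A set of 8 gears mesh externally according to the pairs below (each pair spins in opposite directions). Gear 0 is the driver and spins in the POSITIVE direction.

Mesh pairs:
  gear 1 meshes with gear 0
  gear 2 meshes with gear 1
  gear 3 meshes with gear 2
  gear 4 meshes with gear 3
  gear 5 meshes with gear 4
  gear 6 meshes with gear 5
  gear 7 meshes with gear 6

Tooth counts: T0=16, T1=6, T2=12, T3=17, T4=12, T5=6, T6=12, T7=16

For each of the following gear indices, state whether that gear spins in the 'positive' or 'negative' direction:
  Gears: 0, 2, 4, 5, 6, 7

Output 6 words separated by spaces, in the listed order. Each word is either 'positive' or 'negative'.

Answer: positive positive positive negative positive negative

Derivation:
Gear 0 (driver): positive (depth 0)
  gear 1: meshes with gear 0 -> depth 1 -> negative (opposite of gear 0)
  gear 2: meshes with gear 1 -> depth 2 -> positive (opposite of gear 1)
  gear 3: meshes with gear 2 -> depth 3 -> negative (opposite of gear 2)
  gear 4: meshes with gear 3 -> depth 4 -> positive (opposite of gear 3)
  gear 5: meshes with gear 4 -> depth 5 -> negative (opposite of gear 4)
  gear 6: meshes with gear 5 -> depth 6 -> positive (opposite of gear 5)
  gear 7: meshes with gear 6 -> depth 7 -> negative (opposite of gear 6)
Queried indices 0, 2, 4, 5, 6, 7 -> positive, positive, positive, negative, positive, negative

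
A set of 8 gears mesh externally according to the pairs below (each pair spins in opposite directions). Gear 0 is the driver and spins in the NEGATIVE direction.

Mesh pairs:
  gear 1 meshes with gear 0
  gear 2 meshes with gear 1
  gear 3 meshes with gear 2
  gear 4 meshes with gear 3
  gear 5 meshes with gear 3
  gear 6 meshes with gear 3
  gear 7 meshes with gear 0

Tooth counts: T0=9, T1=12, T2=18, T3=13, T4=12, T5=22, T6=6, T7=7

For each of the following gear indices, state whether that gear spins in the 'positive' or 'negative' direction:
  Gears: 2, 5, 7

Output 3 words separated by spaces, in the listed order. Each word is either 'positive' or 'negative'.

Gear 0 (driver): negative (depth 0)
  gear 1: meshes with gear 0 -> depth 1 -> positive (opposite of gear 0)
  gear 2: meshes with gear 1 -> depth 2 -> negative (opposite of gear 1)
  gear 3: meshes with gear 2 -> depth 3 -> positive (opposite of gear 2)
  gear 4: meshes with gear 3 -> depth 4 -> negative (opposite of gear 3)
  gear 5: meshes with gear 3 -> depth 4 -> negative (opposite of gear 3)
  gear 6: meshes with gear 3 -> depth 4 -> negative (opposite of gear 3)
  gear 7: meshes with gear 0 -> depth 1 -> positive (opposite of gear 0)
Queried indices 2, 5, 7 -> negative, negative, positive

Answer: negative negative positive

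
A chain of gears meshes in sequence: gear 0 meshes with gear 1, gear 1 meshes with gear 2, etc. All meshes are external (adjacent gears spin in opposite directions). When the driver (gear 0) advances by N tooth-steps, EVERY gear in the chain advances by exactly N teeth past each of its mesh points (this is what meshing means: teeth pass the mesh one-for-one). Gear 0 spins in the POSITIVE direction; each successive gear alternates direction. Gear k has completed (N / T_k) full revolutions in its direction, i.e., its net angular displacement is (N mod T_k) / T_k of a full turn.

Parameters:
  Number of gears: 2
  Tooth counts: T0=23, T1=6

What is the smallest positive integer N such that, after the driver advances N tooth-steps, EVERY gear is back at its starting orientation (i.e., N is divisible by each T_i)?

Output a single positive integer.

Answer: 138

Derivation:
Gear k returns to start when N is a multiple of T_k.
All gears at start simultaneously when N is a common multiple of [23, 6]; the smallest such N is lcm(23, 6).
Start: lcm = T0 = 23
Fold in T1=6: gcd(23, 6) = 1; lcm(23, 6) = 23 * 6 / 1 = 138 / 1 = 138
Full cycle length = 138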